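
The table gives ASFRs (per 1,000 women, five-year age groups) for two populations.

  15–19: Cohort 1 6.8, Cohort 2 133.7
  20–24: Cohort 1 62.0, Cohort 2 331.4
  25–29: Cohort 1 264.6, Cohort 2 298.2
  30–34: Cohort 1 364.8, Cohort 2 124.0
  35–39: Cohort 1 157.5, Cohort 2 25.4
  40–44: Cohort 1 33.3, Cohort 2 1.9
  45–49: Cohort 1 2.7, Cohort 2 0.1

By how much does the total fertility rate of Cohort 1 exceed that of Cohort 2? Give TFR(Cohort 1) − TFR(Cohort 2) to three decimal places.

-0.115

Cohort 1:
  Sum of ASFRs = 6.8 + 62.0 + 264.6 + 364.8 + 157.5 + 33.3 + 2.7 = 891.7
  TFR = 5 × 891.7 / 1000 = 4.4585
Cohort 2:
  Sum of ASFRs = 133.7 + 331.4 + 298.2 + 124.0 + 25.4 + 1.9 + 0.1 = 914.7
  TFR = 5 × 914.7 / 1000 = 4.5735
Difference = 4.4585 − 4.5735 = -0.115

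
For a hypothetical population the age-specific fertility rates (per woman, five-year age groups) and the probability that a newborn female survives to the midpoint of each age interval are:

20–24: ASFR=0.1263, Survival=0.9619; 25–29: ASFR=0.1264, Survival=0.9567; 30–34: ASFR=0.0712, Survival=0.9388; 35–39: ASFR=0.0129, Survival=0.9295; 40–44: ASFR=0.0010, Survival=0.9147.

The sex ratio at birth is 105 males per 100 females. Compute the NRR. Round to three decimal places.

Proportion female at birth = 100 / (100 + 105) = 0.48780.
Per-age-group product (5 × ASFR × survival probability):
  20–24: 5 × 0.1263 × 0.9619 = 0.60744
  25–29: 5 × 0.1264 × 0.9567 = 0.60463
  30–34: 5 × 0.0712 × 0.9388 = 0.33421
  35–39: 5 × 0.0129 × 0.9295 = 0.05995
  40–44: 5 × 0.0010 × 0.9147 = 0.00457
Sum = 1.61080
NRR = 0.48780 × 1.61080 = 0.78575

0.786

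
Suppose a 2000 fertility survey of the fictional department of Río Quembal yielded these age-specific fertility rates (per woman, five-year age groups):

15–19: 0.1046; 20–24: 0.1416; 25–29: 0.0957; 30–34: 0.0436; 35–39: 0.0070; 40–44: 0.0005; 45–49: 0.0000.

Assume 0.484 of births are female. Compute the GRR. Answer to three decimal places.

0.951

Proportion female at birth = 0.484.
Sum of ASFRs = 0.1046 + 0.1416 + 0.0957 + 0.0436 + 0.0070 + 0.0005 + 0.0000 = 0.3930
TFR = 5 × 0.3930 = 1.965
GRR = 0.484 × 1.965 = 0.95106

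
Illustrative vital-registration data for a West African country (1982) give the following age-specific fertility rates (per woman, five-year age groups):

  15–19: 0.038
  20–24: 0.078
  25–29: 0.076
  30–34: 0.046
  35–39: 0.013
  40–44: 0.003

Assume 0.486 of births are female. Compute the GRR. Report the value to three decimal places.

Proportion female at birth = 0.486.
Sum of ASFRs = 0.038 + 0.078 + 0.076 + 0.046 + 0.013 + 0.003 = 0.254
TFR = 5 × 0.254 = 1.27
GRR = 0.486 × 1.27 = 0.61722

0.617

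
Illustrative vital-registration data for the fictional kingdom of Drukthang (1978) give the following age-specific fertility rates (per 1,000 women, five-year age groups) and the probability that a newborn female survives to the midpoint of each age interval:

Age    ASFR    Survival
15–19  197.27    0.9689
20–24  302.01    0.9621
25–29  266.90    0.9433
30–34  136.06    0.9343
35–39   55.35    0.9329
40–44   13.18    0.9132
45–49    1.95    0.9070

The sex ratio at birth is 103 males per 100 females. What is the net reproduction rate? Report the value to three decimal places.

Proportion female at birth = 100 / (100 + 103) = 0.49261.
Weighting each age-specific rate by interval width and survival:
  15–19: 5 × 197.27/1000 × 0.9689 = 0.95567
  20–24: 5 × 302.01/1000 × 0.9621 = 1.45282
  25–29: 5 × 266.90/1000 × 0.9433 = 1.25883
  30–34: 5 × 136.06/1000 × 0.9343 = 0.63560
  35–39: 5 × 55.35/1000 × 0.9329 = 0.25818
  40–44: 5 × 13.18/1000 × 0.9132 = 0.06018
  45–49: 5 × 1.95/1000 × 0.9070 = 0.00884
Sum = 4.63012
NRR = 0.49261 × 4.63012 = 2.28084
NRR > 1, so each generation more than replaces itself.

2.281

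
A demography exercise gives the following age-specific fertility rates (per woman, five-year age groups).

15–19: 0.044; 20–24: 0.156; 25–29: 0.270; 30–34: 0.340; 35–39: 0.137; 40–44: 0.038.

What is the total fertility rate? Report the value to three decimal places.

Sum of ASFRs = 0.044 + 0.156 + 0.270 + 0.340 + 0.137 + 0.038 = 0.985
TFR = 5 × 0.985 = 4.925

4.925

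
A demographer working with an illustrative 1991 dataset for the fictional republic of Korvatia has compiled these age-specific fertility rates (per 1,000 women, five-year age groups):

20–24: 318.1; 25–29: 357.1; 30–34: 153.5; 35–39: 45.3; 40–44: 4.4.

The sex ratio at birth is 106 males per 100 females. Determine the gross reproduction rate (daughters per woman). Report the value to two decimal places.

Proportion female at birth = 100 / (100 + 106) = 0.48544.
Sum of ASFRs = 318.1 + 357.1 + 153.5 + 45.3 + 4.4 = 878.4
TFR = 5 × 878.4 / 1000 = 4.392
GRR = 0.48544 × 4.392 = 2.13205

2.13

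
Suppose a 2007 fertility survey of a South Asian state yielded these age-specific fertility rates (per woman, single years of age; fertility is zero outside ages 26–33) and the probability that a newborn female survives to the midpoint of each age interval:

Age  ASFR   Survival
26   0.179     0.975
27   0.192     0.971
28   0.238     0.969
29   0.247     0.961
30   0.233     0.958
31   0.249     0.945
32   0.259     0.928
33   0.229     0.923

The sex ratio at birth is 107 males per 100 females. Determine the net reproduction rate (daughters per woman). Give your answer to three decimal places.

0.840

Proportion female at birth = 100 / (100 + 107) = 0.48309.
Survival-weighted fertility by age (1·fₓ·Sₓ):
  26: 1 × 0.179 × 0.975 = 0.17453
  27: 1 × 0.192 × 0.971 = 0.18643
  28: 1 × 0.238 × 0.969 = 0.23062
  29: 1 × 0.247 × 0.961 = 0.23737
  30: 1 × 0.233 × 0.958 = 0.22321
  31: 1 × 0.249 × 0.945 = 0.23531
  32: 1 × 0.259 × 0.928 = 0.24035
  33: 1 × 0.229 × 0.923 = 0.21137
Sum = 1.73919
NRR = 0.48309 × 1.73919 = 0.84019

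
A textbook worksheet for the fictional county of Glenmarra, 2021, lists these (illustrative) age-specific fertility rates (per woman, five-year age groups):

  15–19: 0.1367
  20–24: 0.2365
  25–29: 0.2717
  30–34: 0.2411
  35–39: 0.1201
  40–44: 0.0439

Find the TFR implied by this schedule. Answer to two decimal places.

Sum of ASFRs = 0.1367 + 0.2365 + 0.2717 + 0.2411 + 0.1201 + 0.0439 = 1.0500
TFR = 5 × 1.0500 = 5.25

5.25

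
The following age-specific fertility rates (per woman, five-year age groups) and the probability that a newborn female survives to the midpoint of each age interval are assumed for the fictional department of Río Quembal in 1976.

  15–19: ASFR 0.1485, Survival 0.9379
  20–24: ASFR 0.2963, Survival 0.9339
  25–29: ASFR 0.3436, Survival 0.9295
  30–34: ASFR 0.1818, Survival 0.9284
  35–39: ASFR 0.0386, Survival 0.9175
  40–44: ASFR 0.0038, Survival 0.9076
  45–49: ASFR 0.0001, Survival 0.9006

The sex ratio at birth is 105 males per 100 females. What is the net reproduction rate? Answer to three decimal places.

Proportion female at birth = 100 / (100 + 105) = 0.48780.
Each age group contributes 5 × ASFR × survival:
  15–19: 5 × 0.1485 × 0.9379 = 0.69639
  20–24: 5 × 0.2963 × 0.9339 = 1.38357
  25–29: 5 × 0.3436 × 0.9295 = 1.59688
  30–34: 5 × 0.1818 × 0.9284 = 0.84392
  35–39: 5 × 0.0386 × 0.9175 = 0.17708
  40–44: 5 × 0.0038 × 0.9076 = 0.01724
  45–49: 5 × 0.0001 × 0.9006 = 0.00045
Sum = 4.71553
NRR = 0.48780 × 4.71553 = 2.30024
An NRR exceeding 1 indicates intrinsic growth under these rates.

2.300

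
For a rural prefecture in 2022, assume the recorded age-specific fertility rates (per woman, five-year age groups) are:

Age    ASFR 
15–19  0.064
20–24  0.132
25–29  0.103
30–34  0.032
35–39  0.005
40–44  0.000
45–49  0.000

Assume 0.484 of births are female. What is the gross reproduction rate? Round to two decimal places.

Proportion female at birth = 0.484.
Sum of ASFRs = 0.064 + 0.132 + 0.103 + 0.032 + 0.005 + 0.000 + 0.000 = 0.336
TFR = 5 × 0.336 = 1.68
GRR = 0.484 × 1.68 = 0.81312

0.81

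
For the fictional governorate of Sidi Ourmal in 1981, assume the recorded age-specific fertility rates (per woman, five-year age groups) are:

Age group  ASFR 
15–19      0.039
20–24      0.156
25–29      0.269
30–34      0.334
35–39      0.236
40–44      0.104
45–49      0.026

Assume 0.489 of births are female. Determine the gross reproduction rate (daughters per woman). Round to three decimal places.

Proportion female at birth = 0.489.
Sum of ASFRs = 0.039 + 0.156 + 0.269 + 0.334 + 0.236 + 0.104 + 0.026 = 1.164
TFR = 5 × 1.164 = 5.82
GRR = 0.489 × 5.82 = 2.84598

2.846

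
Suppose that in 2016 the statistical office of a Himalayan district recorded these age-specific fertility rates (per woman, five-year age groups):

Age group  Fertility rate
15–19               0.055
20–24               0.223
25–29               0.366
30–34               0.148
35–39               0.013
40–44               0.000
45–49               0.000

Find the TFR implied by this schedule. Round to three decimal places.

Sum of ASFRs = 0.055 + 0.223 + 0.366 + 0.148 + 0.013 + 0.000 + 0.000 = 0.805
TFR = 5 × 0.805 = 4.025

4.025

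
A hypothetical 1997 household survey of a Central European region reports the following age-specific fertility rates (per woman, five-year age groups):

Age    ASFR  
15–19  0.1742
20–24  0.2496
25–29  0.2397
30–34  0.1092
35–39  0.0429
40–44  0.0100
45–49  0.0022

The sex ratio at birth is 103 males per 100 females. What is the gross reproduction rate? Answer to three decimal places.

2.039

Proportion female at birth = 100 / (100 + 103) = 0.49261.
Sum of ASFRs = 0.1742 + 0.2496 + 0.2397 + 0.1092 + 0.0429 + 0.0100 + 0.0022 = 0.8278
TFR = 5 × 0.8278 = 4.139
GRR = 0.49261 × 4.139 = 2.03891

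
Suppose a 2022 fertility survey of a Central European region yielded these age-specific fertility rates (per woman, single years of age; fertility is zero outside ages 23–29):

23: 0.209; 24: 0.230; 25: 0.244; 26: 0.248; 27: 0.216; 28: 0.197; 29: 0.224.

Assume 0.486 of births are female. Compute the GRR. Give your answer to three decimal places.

0.762

Proportion female at birth = 0.486.
Sum of ASFRs = 0.209 + 0.230 + 0.244 + 0.248 + 0.216 + 0.197 + 0.224 = 1.568
TFR = 1.568
GRR = 0.486 × 1.568 = 0.76205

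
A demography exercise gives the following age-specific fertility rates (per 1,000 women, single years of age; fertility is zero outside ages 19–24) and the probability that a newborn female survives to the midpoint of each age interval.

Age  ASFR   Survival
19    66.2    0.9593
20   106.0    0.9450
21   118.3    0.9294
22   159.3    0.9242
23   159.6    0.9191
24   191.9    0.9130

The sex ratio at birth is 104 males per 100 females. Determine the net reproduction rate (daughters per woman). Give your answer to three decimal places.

Proportion female at birth = 100 / (100 + 104) = 0.49020.
Each age group contributes 1 × ASFR × survival:
  19: 1 × 66.2/1000 × 0.9593 = 0.06351
  20: 1 × 106.0/1000 × 0.9450 = 0.10017
  21: 1 × 118.3/1000 × 0.9294 = 0.10995
  22: 1 × 159.3/1000 × 0.9242 = 0.14723
  23: 1 × 159.6/1000 × 0.9191 = 0.14669
  24: 1 × 191.9/1000 × 0.9130 = 0.17520
Sum = 0.74275
NRR = 0.49020 × 0.74275 = 0.36410

0.364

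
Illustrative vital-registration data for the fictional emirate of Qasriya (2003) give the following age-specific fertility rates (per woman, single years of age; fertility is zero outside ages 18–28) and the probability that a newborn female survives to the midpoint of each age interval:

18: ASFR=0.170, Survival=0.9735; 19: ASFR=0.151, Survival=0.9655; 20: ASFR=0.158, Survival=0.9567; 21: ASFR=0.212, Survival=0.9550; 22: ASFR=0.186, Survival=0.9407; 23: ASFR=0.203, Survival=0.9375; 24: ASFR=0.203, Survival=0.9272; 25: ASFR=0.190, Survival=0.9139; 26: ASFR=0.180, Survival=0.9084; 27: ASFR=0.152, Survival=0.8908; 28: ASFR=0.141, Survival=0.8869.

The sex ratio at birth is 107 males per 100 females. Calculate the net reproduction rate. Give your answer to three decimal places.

Proportion female at birth = 100 / (100 + 107) = 0.48309.
Weighting each age-specific rate by interval width and survival:
  18: 1 × 0.170 × 0.9735 = 0.16550
  19: 1 × 0.151 × 0.9655 = 0.14579
  20: 1 × 0.158 × 0.9567 = 0.15116
  21: 1 × 0.212 × 0.9550 = 0.20246
  22: 1 × 0.186 × 0.9407 = 0.17497
  23: 1 × 0.203 × 0.9375 = 0.19031
  24: 1 × 0.203 × 0.9272 = 0.18822
  25: 1 × 0.190 × 0.9139 = 0.17364
  26: 1 × 0.180 × 0.9084 = 0.16351
  27: 1 × 0.152 × 0.8908 = 0.13540
  28: 1 × 0.141 × 0.8869 = 0.12505
Sum = 1.81601
NRR = 0.48309 × 1.81601 = 0.87730

0.877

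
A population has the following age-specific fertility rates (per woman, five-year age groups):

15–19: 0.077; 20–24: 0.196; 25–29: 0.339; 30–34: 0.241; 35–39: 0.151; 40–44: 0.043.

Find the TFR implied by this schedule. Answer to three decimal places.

5.235

Sum of ASFRs = 0.077 + 0.196 + 0.339 + 0.241 + 0.151 + 0.043 = 1.047
TFR = 5 × 1.047 = 5.235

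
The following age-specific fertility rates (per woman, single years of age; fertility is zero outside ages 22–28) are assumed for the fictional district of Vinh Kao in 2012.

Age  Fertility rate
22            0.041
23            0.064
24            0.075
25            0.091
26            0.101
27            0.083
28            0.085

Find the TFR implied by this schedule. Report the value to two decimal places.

Sum of ASFRs = 0.041 + 0.064 + 0.075 + 0.091 + 0.101 + 0.083 + 0.085 = 0.540
TFR = 0.54

0.54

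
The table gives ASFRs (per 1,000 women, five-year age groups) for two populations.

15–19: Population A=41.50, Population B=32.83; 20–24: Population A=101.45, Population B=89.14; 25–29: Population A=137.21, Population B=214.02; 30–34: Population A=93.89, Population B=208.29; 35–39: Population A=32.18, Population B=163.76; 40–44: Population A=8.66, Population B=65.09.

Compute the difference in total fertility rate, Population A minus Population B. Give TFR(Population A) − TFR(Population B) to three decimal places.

-1.791

Population A:
  Sum of ASFRs = 41.50 + 101.45 + 137.21 + 93.89 + 32.18 + 8.66 = 414.89
  TFR = 5 × 414.89 / 1000 = 2.07445
Population B:
  Sum of ASFRs = 32.83 + 89.14 + 214.02 + 208.29 + 163.76 + 65.09 = 773.13
  TFR = 5 × 773.13 / 1000 = 3.86565
Difference = 2.07445 − 3.86565 = -1.7912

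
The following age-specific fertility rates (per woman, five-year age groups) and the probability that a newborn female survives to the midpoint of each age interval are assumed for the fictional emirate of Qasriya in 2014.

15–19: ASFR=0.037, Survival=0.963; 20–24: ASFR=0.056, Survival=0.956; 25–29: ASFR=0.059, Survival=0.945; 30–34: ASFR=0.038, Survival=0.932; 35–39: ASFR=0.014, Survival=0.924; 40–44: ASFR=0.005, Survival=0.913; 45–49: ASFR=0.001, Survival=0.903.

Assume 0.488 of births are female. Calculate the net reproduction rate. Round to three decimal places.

Proportion female at birth = 0.488.
Weighting each age-specific rate by interval width and survival:
  15–19: 5 × 0.037 × 0.963 = 0.17816
  20–24: 5 × 0.056 × 0.956 = 0.26768
  25–29: 5 × 0.059 × 0.945 = 0.27878
  30–34: 5 × 0.038 × 0.932 = 0.17708
  35–39: 5 × 0.014 × 0.924 = 0.06468
  40–44: 5 × 0.005 × 0.913 = 0.02283
  45–49: 5 × 0.001 × 0.903 = 0.00452
Sum = 0.99373
NRR = 0.488 × 0.99373 = 0.48494

0.485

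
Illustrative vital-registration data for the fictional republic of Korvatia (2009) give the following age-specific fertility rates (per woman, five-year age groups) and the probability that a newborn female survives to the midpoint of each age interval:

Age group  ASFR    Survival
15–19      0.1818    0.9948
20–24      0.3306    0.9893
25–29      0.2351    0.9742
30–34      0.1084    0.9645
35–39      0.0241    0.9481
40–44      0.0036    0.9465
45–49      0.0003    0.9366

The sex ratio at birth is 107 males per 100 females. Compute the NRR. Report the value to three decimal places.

2.097

Proportion female at birth = 100 / (100 + 107) = 0.48309.
Weighting each age-specific rate by interval width and survival:
  15–19: 5 × 0.1818 × 0.9948 = 0.90427
  20–24: 5 × 0.3306 × 0.9893 = 1.63531
  25–29: 5 × 0.2351 × 0.9742 = 1.14517
  30–34: 5 × 0.1084 × 0.9645 = 0.52276
  35–39: 5 × 0.0241 × 0.9481 = 0.11425
  40–44: 5 × 0.0036 × 0.9465 = 0.01704
  45–49: 5 × 0.0003 × 0.9366 = 0.00140
Sum = 4.34020
NRR = 0.48309 × 4.34020 = 2.09671
NRR > 1, so each generation more than replaces itself.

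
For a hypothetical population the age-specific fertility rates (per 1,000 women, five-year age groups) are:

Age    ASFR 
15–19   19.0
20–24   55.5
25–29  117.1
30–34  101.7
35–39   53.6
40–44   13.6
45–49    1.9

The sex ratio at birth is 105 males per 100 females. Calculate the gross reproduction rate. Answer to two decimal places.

Proportion female at birth = 100 / (100 + 105) = 0.48780.
Sum of ASFRs = 19.0 + 55.5 + 117.1 + 101.7 + 53.6 + 13.6 + 1.9 = 362.4
TFR = 5 × 362.4 / 1000 = 1.812
GRR = 0.48780 × 1.812 = 0.88389

0.88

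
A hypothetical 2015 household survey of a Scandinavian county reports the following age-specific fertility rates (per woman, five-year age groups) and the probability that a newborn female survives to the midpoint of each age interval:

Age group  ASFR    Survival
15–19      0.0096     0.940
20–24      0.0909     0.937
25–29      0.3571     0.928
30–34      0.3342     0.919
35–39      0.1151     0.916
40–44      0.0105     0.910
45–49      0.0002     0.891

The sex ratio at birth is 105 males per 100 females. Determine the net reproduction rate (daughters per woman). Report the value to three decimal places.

2.068

Proportion female at birth = 100 / (100 + 105) = 0.48780.
Per-age-group product (5 × ASFR × survival probability):
  15–19: 5 × 0.0096 × 0.940 = 0.04512
  20–24: 5 × 0.0909 × 0.937 = 0.42587
  25–29: 5 × 0.3571 × 0.928 = 1.65694
  30–34: 5 × 0.3342 × 0.919 = 1.53565
  35–39: 5 × 0.1151 × 0.916 = 0.52716
  40–44: 5 × 0.0105 × 0.910 = 0.04778
  45–49: 5 × 0.0002 × 0.891 = 0.00089
Sum = 4.23941
NRR = 0.48780 × 4.23941 = 2.06798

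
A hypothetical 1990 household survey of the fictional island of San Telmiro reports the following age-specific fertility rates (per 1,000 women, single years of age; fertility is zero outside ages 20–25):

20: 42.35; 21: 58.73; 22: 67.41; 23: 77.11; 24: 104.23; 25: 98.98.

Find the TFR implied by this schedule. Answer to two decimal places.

Sum of ASFRs = 42.35 + 58.73 + 67.41 + 77.11 + 104.23 + 98.98 = 448.81
TFR = 448.81 / 1000 = 0.44881

0.45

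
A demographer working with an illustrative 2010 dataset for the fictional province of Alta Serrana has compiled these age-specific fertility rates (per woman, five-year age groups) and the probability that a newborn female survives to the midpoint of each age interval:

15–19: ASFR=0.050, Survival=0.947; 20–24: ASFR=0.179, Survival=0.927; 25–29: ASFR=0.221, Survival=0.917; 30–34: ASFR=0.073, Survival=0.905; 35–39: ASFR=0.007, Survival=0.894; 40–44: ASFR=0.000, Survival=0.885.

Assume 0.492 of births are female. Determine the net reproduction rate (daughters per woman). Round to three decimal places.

Proportion female at birth = 0.492.
Per-age-group product (5 × ASFR × survival probability):
  15–19: 5 × 0.050 × 0.947 = 0.23675
  20–24: 5 × 0.179 × 0.927 = 0.82967
  25–29: 5 × 0.221 × 0.917 = 1.01329
  30–34: 5 × 0.073 × 0.905 = 0.33033
  35–39: 5 × 0.007 × 0.894 = 0.03129
  40–44: 5 × 0.000 × 0.885 = 0.00000
Sum = 2.44133
NRR = 0.492 × 2.44133 = 1.20113
NRR > 1, so each generation more than replaces itself.

1.201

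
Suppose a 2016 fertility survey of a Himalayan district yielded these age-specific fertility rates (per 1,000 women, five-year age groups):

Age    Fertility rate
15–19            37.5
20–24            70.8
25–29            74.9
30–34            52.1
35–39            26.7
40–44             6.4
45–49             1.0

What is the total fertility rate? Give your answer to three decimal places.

Sum of ASFRs = 37.5 + 70.8 + 74.9 + 52.1 + 26.7 + 6.4 + 1.0 = 269.4
TFR = 5 × 269.4 / 1000 = 1.347

1.347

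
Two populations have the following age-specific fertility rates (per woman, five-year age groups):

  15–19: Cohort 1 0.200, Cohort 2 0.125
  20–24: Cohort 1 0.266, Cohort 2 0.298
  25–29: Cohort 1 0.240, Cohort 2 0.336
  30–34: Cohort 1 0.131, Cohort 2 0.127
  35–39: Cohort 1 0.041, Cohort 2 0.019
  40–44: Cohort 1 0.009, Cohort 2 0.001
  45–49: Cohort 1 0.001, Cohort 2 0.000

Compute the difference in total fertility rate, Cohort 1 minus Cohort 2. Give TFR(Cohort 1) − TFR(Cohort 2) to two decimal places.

Cohort 1:
  Sum of ASFRs = 0.200 + 0.266 + 0.240 + 0.131 + 0.041 + 0.009 + 0.001 = 0.888
  TFR = 5 × 0.888 = 4.44
Cohort 2:
  Sum of ASFRs = 0.125 + 0.298 + 0.336 + 0.127 + 0.019 + 0.001 + 0.000 = 0.906
  TFR = 5 × 0.906 = 4.53
Difference = 4.44 − 4.53 = -0.09

-0.09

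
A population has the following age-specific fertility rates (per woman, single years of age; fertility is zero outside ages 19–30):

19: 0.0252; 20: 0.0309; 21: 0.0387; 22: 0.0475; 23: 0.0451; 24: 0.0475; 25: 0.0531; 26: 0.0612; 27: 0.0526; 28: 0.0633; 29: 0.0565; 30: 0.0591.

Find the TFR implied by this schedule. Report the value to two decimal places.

0.58

Sum of ASFRs = 0.0252 + 0.0309 + 0.0387 + 0.0475 + 0.0451 + 0.0475 + 0.0531 + 0.0612 + 0.0526 + 0.0633 + 0.0565 + 0.0591 = 0.5807
TFR = 0.5807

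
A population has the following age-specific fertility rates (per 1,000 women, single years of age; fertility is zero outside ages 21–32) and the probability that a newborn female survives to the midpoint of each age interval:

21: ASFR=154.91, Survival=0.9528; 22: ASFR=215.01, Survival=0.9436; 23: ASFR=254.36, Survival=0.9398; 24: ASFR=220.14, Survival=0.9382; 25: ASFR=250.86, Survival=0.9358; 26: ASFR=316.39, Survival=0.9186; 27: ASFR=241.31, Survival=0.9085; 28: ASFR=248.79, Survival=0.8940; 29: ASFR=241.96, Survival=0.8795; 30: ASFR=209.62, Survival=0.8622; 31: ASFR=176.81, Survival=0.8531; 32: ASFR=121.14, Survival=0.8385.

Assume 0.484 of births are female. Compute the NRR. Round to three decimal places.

1.166

Proportion female at birth = 0.484.
Weighting each age-specific rate by interval width and survival:
  21: 1 × 154.91/1000 × 0.9528 = 0.14760
  22: 1 × 215.01/1000 × 0.9436 = 0.20288
  23: 1 × 254.36/1000 × 0.9398 = 0.23905
  24: 1 × 220.14/1000 × 0.9382 = 0.20654
  25: 1 × 250.86/1000 × 0.9358 = 0.23475
  26: 1 × 316.39/1000 × 0.9186 = 0.29064
  27: 1 × 241.31/1000 × 0.9085 = 0.21923
  28: 1 × 248.79/1000 × 0.8940 = 0.22242
  29: 1 × 241.96/1000 × 0.8795 = 0.21280
  30: 1 × 209.62/1000 × 0.8622 = 0.18073
  31: 1 × 176.81/1000 × 0.8531 = 0.15084
  32: 1 × 121.14/1000 × 0.8385 = 0.10158
Sum = 2.40906
NRR = 0.484 × 2.40906 = 1.16599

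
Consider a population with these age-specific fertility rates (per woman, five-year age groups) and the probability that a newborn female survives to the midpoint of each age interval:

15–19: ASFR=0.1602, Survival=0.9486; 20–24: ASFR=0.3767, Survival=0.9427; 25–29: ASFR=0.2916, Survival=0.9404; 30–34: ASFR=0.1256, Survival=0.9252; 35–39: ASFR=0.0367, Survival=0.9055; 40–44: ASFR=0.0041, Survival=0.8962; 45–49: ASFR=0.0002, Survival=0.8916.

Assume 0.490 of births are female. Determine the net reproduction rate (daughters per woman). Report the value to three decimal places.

Proportion female at birth = 0.490.
Survival-weighted fertility by age (5·fₓ·Sₓ):
  15–19: 5 × 0.1602 × 0.9486 = 0.75983
  20–24: 5 × 0.3767 × 0.9427 = 1.77558
  25–29: 5 × 0.2916 × 0.9404 = 1.37110
  30–34: 5 × 0.1256 × 0.9252 = 0.58103
  35–39: 5 × 0.0367 × 0.9055 = 0.16616
  40–44: 5 × 0.0041 × 0.8962 = 0.01837
  45–49: 5 × 0.0002 × 0.8916 = 0.00089
Sum = 4.67296
NRR = 0.490 × 4.67296 = 2.28975
With NRR above 1 the population is above replacement fertility.

2.290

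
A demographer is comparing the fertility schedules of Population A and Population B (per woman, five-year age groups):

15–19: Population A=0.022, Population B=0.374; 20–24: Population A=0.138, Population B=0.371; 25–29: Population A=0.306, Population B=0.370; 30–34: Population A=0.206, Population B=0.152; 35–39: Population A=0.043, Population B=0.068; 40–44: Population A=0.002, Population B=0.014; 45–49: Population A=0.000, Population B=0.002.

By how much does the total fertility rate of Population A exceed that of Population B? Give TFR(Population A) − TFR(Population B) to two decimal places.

-3.17

Population A:
  Sum of ASFRs = 0.022 + 0.138 + 0.306 + 0.206 + 0.043 + 0.002 + 0.000 = 0.717
  TFR = 5 × 0.717 = 3.585
Population B:
  Sum of ASFRs = 0.374 + 0.371 + 0.370 + 0.152 + 0.068 + 0.014 + 0.002 = 1.351
  TFR = 5 × 1.351 = 6.755
Difference = 3.585 − 6.755 = -3.17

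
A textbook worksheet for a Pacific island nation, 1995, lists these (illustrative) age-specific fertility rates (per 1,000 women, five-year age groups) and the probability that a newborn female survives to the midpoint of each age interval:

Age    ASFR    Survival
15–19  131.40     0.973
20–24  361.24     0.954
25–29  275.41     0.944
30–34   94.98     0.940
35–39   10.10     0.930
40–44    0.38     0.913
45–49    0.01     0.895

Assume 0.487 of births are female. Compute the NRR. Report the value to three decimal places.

2.025

Proportion female at birth = 0.487.
Survival-weighted fertility by age (5·fₓ·Sₓ):
  15–19: 5 × 131.40/1000 × 0.973 = 0.63926
  20–24: 5 × 361.24/1000 × 0.954 = 1.72311
  25–29: 5 × 275.41/1000 × 0.944 = 1.29994
  30–34: 5 × 94.98/1000 × 0.940 = 0.44641
  35–39: 5 × 10.10/1000 × 0.930 = 0.04697
  40–44: 5 × 0.38/1000 × 0.913 = 0.00173
  45–49: 5 × 0.01/1000 × 0.895 = 0.00004
Sum = 4.15746
NRR = 0.487 × 4.15746 = 2.02468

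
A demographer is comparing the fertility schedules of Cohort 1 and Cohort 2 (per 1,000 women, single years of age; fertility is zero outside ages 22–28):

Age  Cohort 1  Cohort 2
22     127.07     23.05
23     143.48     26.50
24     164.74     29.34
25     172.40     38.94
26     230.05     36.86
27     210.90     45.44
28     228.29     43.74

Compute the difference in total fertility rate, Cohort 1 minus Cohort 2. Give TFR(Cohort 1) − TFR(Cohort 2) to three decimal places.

1.033

Cohort 1:
  Sum of ASFRs = 127.07 + 143.48 + 164.74 + 172.40 + 230.05 + 210.90 + 228.29 = 1276.93
  TFR = 1276.93 / 1000 = 1.27693
Cohort 2:
  Sum of ASFRs = 23.05 + 26.50 + 29.34 + 38.94 + 36.86 + 45.44 + 43.74 = 243.87
  TFR = 243.87 / 1000 = 0.24387
Difference = 1.27693 − 0.24387 = 1.03306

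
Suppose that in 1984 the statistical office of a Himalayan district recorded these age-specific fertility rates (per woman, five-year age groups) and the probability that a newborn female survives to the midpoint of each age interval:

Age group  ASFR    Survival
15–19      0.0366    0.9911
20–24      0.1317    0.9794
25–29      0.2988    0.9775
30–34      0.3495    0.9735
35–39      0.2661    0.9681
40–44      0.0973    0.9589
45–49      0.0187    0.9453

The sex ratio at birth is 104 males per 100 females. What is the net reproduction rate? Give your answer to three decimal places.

Proportion female at birth = 100 / (100 + 104) = 0.49020.
Weighting each age-specific rate by interval width and survival:
  15–19: 5 × 0.0366 × 0.9911 = 0.18137
  20–24: 5 × 0.1317 × 0.9794 = 0.64493
  25–29: 5 × 0.2988 × 0.9775 = 1.46039
  30–34: 5 × 0.3495 × 0.9735 = 1.70119
  35–39: 5 × 0.2661 × 0.9681 = 1.28806
  40–44: 5 × 0.0973 × 0.9589 = 0.46650
  45–49: 5 × 0.0187 × 0.9453 = 0.08839
Sum = 5.83083
NRR = 0.49020 × 5.83083 = 2.85827
An NRR exceeding 1 indicates intrinsic growth under these rates.

2.858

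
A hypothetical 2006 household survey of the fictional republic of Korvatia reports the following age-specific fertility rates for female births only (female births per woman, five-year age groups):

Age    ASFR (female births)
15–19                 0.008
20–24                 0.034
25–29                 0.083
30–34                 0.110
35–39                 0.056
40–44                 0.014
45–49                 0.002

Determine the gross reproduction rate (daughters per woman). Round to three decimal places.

Sum of female ASFRs = 0.008 + 0.034 + 0.083 + 0.110 + 0.056 + 0.014 + 0.002 = 0.307
GRR = 5 × 0.307 = 1.535

1.535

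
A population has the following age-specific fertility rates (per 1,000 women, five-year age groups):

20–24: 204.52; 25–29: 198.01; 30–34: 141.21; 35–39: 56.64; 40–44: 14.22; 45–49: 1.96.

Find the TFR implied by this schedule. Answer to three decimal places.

Sum of ASFRs = 204.52 + 198.01 + 141.21 + 56.64 + 14.22 + 1.96 = 616.56
TFR = 5 × 616.56 / 1000 = 3.0828

3.083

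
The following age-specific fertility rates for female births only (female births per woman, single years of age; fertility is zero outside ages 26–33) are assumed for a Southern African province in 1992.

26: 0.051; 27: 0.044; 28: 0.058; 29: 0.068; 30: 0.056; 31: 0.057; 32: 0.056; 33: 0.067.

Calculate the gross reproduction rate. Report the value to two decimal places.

Sum of female ASFRs = 0.051 + 0.044 + 0.058 + 0.068 + 0.056 + 0.057 + 0.056 + 0.067 = 0.457
GRR = 0.457

0.46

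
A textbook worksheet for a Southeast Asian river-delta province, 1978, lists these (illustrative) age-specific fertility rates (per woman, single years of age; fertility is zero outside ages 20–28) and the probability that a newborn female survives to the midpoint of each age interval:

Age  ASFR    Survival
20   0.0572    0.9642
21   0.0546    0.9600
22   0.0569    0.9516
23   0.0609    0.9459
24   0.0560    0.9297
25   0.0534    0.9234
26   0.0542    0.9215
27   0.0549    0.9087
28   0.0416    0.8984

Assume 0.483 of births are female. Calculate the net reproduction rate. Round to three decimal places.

0.221

Proportion female at birth = 0.483.
Survival-weighted fertility by age (1·fₓ·Sₓ):
  20: 1 × 0.0572 × 0.9642 = 0.05515
  21: 1 × 0.0546 × 0.9600 = 0.05242
  22: 1 × 0.0569 × 0.9516 = 0.05415
  23: 1 × 0.0609 × 0.9459 = 0.05761
  24: 1 × 0.0560 × 0.9297 = 0.05206
  25: 1 × 0.0534 × 0.9234 = 0.04931
  26: 1 × 0.0542 × 0.9215 = 0.04995
  27: 1 × 0.0549 × 0.9087 = 0.04989
  28: 1 × 0.0416 × 0.8984 = 0.03737
Sum = 0.45791
NRR = 0.483 × 0.45791 = 0.22117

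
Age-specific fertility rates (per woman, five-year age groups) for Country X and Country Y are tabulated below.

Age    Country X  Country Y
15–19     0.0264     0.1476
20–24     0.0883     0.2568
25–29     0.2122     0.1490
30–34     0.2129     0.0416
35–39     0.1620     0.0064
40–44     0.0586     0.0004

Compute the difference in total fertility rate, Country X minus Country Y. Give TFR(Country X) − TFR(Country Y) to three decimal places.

0.793

Country X:
  Sum of ASFRs = 0.0264 + 0.0883 + 0.2122 + 0.2129 + 0.1620 + 0.0586 = 0.7604
  TFR = 5 × 0.7604 = 3.802
Country Y:
  Sum of ASFRs = 0.1476 + 0.2568 + 0.1490 + 0.0416 + 0.0064 + 0.0004 = 0.6018
  TFR = 5 × 0.6018 = 3.009
Difference = 3.802 − 3.009 = 0.793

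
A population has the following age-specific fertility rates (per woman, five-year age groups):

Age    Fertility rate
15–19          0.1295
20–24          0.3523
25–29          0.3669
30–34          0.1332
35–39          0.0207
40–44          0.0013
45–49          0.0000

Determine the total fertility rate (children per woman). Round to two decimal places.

5.02

Sum of ASFRs = 0.1295 + 0.3523 + 0.3669 + 0.1332 + 0.0207 + 0.0013 + 0.0000 = 1.0039
TFR = 5 × 1.0039 = 5.0195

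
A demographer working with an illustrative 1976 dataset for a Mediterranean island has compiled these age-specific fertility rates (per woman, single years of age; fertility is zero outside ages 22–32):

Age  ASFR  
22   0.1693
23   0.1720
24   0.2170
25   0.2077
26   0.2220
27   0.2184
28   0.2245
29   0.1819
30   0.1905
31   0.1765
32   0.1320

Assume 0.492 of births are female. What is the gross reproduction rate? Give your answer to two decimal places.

Proportion female at birth = 0.492.
Sum of ASFRs = 0.1693 + 0.1720 + 0.2170 + 0.2077 + 0.2220 + 0.2184 + 0.2245 + 0.1819 + 0.1905 + 0.1765 + 0.1320 = 2.1118
TFR = 2.1118
GRR = 0.492 × 2.1118 = 1.03901

1.04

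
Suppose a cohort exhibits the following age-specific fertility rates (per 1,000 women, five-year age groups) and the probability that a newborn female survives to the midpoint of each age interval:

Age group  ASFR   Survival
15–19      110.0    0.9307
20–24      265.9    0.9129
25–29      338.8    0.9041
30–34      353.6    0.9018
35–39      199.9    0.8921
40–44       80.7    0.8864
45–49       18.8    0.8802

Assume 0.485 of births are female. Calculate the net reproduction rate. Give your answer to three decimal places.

2.999

Proportion female at birth = 0.485.
Survival-weighted fertility by age (5·fₓ·Sₓ):
  15–19: 5 × 110.0/1000 × 0.9307 = 0.51189
  20–24: 5 × 265.9/1000 × 0.9129 = 1.21370
  25–29: 5 × 338.8/1000 × 0.9041 = 1.53155
  30–34: 5 × 353.6/1000 × 0.9018 = 1.59438
  35–39: 5 × 199.9/1000 × 0.8921 = 0.89165
  40–44: 5 × 80.7/1000 × 0.8864 = 0.35766
  45–49: 5 × 18.8/1000 × 0.8802 = 0.08274
Sum = 6.18357
NRR = 0.485 × 6.18357 = 2.99903
NRR > 1, so each generation more than replaces itself.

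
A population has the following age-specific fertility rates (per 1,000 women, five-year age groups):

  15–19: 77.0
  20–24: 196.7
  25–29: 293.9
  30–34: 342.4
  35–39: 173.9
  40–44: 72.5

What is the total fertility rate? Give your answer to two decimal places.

Sum of ASFRs = 77.0 + 196.7 + 293.9 + 342.4 + 173.9 + 72.5 = 1156.4
TFR = 5 × 1156.4 / 1000 = 5.782

5.78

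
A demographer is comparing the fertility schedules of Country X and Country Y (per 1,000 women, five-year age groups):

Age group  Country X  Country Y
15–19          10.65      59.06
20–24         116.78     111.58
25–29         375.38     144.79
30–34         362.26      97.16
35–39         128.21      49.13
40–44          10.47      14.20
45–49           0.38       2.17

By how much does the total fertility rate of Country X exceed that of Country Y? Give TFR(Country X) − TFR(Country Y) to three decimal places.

2.630

Country X:
  Sum of ASFRs = 10.65 + 116.78 + 375.38 + 362.26 + 128.21 + 10.47 + 0.38 = 1004.13
  TFR = 5 × 1004.13 / 1000 = 5.02065
Country Y:
  Sum of ASFRs = 59.06 + 111.58 + 144.79 + 97.16 + 49.13 + 14.20 + 2.17 = 478.09
  TFR = 5 × 478.09 / 1000 = 2.39045
Difference = 5.02065 − 2.39045 = 2.6302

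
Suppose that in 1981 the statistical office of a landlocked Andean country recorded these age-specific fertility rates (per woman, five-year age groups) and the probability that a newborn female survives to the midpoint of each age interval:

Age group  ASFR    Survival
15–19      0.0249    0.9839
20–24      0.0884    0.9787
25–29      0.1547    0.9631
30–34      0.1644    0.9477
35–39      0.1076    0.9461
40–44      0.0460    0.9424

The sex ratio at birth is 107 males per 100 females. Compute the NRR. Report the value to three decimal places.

Proportion female at birth = 100 / (100 + 107) = 0.48309.
Each age group contributes 5 × ASFR × survival:
  15–19: 5 × 0.0249 × 0.9839 = 0.12250
  20–24: 5 × 0.0884 × 0.9787 = 0.43259
  25–29: 5 × 0.1547 × 0.9631 = 0.74496
  30–34: 5 × 0.1644 × 0.9477 = 0.77901
  35–39: 5 × 0.1076 × 0.9461 = 0.50900
  40–44: 5 × 0.0460 × 0.9424 = 0.21675
Sum = 2.80481
NRR = 0.48309 × 2.80481 = 1.35498
With NRR above 1 the population is above replacement fertility.

1.355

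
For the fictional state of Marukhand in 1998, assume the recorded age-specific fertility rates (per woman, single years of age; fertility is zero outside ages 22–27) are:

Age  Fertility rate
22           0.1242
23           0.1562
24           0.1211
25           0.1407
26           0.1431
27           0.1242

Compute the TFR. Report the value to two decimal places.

Sum of ASFRs = 0.1242 + 0.1562 + 0.1211 + 0.1407 + 0.1431 + 0.1242 = 0.8095
TFR = 0.8095

0.81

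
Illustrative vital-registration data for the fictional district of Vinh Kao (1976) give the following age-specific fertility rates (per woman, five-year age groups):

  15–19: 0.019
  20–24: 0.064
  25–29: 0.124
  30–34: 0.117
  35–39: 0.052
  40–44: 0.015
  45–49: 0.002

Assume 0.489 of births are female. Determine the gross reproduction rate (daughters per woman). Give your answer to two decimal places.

0.96

Proportion female at birth = 0.489.
Sum of ASFRs = 0.019 + 0.064 + 0.124 + 0.117 + 0.052 + 0.015 + 0.002 = 0.393
TFR = 5 × 0.393 = 1.965
GRR = 0.489 × 1.965 = 0.96089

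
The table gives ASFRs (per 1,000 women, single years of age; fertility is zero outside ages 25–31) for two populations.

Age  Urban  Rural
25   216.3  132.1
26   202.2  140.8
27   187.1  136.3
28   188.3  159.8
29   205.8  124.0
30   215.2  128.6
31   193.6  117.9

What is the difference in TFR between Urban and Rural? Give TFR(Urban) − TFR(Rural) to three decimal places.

0.469

Urban:
  Sum of ASFRs = 216.3 + 202.2 + 187.1 + 188.3 + 205.8 + 215.2 + 193.6 = 1408.5
  TFR = 1408.5 / 1000 = 1.4085
Rural:
  Sum of ASFRs = 132.1 + 140.8 + 136.3 + 159.8 + 124.0 + 128.6 + 117.9 = 939.5
  TFR = 939.5 / 1000 = 0.9395
Difference = 1.4085 − 0.9395 = 0.469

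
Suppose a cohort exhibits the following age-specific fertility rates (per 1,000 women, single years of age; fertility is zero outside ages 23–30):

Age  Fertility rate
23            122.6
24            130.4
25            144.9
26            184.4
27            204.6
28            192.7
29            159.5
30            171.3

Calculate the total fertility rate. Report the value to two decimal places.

Sum of ASFRs = 122.6 + 130.4 + 144.9 + 184.4 + 204.6 + 192.7 + 159.5 + 171.3 = 1310.4
TFR = 1310.4 / 1000 = 1.3104

1.31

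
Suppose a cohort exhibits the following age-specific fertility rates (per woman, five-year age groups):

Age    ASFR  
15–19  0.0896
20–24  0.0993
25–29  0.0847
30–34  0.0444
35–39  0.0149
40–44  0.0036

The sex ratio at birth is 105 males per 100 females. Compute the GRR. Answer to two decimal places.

Proportion female at birth = 100 / (100 + 105) = 0.48780.
Sum of ASFRs = 0.0896 + 0.0993 + 0.0847 + 0.0444 + 0.0149 + 0.0036 = 0.3365
TFR = 5 × 0.3365 = 1.6825
GRR = 0.48780 × 1.6825 = 0.82072

0.82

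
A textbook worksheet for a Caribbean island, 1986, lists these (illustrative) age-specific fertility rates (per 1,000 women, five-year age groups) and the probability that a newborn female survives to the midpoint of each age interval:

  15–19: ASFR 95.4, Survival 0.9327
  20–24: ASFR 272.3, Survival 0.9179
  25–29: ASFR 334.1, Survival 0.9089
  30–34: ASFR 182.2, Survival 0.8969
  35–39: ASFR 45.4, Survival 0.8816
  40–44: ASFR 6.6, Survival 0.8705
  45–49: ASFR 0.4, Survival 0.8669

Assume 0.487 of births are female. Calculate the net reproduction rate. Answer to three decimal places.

2.075

Proportion female at birth = 0.487.
Per-age-group product (5 × ASFR × survival probability):
  15–19: 5 × 95.4/1000 × 0.9327 = 0.44490
  20–24: 5 × 272.3/1000 × 0.9179 = 1.24972
  25–29: 5 × 334.1/1000 × 0.9089 = 1.51832
  30–34: 5 × 182.2/1000 × 0.8969 = 0.81708
  35–39: 5 × 45.4/1000 × 0.8816 = 0.20012
  40–44: 5 × 6.6/1000 × 0.8705 = 0.02873
  45–49: 5 × 0.4/1000 × 0.8669 = 0.00173
Sum = 4.26060
NRR = 0.487 × 4.26060 = 2.07491
An NRR exceeding 1 indicates intrinsic growth under these rates.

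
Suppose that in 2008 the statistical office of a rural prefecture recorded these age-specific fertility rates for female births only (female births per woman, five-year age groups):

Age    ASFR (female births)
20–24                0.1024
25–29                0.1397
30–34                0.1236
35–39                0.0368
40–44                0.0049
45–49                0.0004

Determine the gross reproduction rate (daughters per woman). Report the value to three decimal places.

2.039

Sum of female ASFRs = 0.1024 + 0.1397 + 0.1236 + 0.0368 + 0.0049 + 0.0004 = 0.4078
GRR = 5 × 0.4078 = 2.039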